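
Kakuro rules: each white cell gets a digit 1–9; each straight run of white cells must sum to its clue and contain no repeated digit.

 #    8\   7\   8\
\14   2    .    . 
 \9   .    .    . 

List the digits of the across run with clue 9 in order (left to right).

R2C1 = 8 − 2 = 6 completes the 8 down.
Nothing is forced directly, so branch on R2C2, whose candidates are 1 or 2. If R2C2 = 1: then R1C2 would have to be in {3,4,5,7,8,9} for the 14 across but in {6} for the 7 down — contradiction. So R2C2 = 2.
R1C2 = 7 − 2 = 5 completes the 7 down.
R1C3 = 14 − 7 = 7 completes the 14 across.
R2C3 = 9 − 8 = 1 completes the 9 across.

6, 2, 1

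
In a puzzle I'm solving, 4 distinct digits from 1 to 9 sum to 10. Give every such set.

{1,2,3,4}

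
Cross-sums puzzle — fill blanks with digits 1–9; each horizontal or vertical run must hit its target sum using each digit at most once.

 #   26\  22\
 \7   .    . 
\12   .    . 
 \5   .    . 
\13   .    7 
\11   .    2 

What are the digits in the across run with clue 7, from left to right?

1, 6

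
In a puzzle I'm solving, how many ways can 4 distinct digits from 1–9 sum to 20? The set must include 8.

4 distinct digits from 1–9 sum between 10 and 30.
Keeping only sets containing 8.
Enumerating: {1,2,8,9}, {1,4,7,8}, {1,5,6,8}, {2,3,7,8}, {2,4,6,8}, {3,4,5,8}.

6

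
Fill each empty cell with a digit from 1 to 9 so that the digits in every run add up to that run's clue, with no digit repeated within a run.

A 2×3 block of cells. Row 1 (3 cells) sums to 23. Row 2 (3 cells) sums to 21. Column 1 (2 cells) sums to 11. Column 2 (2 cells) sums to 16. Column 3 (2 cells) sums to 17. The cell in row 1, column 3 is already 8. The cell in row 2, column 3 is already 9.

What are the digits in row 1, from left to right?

6 9 8

23 in 3 cells must be {6,8,9}; 16 in 2 cells must be {7,9}; 17 in 2 cells must be {8,9}.
(1,2) = 9: the only remaining digit allowed by both the 23 across and the 16 down.
(2,2) = 16 − 9 = 7 completes the 16 down.
(1,1) = 23 − 17 = 6 completes the 23 across.
(2,1) = 21 − 16 = 5 completes the 21 across.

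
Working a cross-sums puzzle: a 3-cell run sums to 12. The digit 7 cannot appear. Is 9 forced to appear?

No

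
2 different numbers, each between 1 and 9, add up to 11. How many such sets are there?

2 distinct digits from 1–9 sum between 3 and 17.
Enumerating: {2,9}, {3,8}, {4,7}, {5,6}.

4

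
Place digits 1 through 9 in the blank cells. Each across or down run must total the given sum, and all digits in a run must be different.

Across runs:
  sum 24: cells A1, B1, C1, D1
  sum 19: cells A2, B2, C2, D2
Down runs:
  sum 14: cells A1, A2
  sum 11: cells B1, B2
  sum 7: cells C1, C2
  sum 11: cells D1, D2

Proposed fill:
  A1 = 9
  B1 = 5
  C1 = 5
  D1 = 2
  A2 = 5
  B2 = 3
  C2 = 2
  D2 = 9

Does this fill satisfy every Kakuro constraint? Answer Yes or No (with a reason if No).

No — the across run A1–D1 sums to 21, not 24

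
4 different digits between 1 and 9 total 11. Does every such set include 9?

No

The only way to make 11 from 4 distinct digits is {1,2,3,5}, which does not contain 9.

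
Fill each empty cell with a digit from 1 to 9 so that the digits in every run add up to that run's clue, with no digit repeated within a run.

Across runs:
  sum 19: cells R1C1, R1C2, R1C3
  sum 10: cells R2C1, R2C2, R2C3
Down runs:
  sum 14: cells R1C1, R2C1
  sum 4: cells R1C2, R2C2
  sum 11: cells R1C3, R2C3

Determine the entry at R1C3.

4 in 2 cells must be {1,3}.
The 19 across and the 4 down share only 3, so R1C2 = 3.
R2C2 = 4 − 3 = 1 completes the 4 down.
Given what's placed, R1C1 must be 9 to fit the 19 across and 14 down.
R1C3 = 19 − 12 = 7 completes the 19 across.
R2C1 = 14 − 9 = 5 completes the 14 down.
R2C3 = 10 − 6 = 4 completes the 10 across.

7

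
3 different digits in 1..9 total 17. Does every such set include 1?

Counterexample: {2,6,9} sums to 17 without using 1.

No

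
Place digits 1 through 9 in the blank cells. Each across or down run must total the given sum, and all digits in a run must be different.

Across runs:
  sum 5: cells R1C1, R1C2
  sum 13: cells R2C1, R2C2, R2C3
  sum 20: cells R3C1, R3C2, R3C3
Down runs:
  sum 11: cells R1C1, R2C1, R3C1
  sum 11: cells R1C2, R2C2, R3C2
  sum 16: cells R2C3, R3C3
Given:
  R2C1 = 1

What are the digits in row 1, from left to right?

3, 2

16 in 2 cells must be {7,9}.
Nothing is forced directly, so branch on R2C3, whose candidates are 7 or 9. If R2C3 = 9: that forces R2C2 = 3, R3C3 = 7, after which R3C2 would have to be in {4,5,8,9} for the 20 across but in {1,2,6,7} for the 11 down — contradiction. So R2C3 = 7.
R2C2 = 13 − 8 = 5 completes the 13 across.
R3C2 = 4: the only remaining digit allowed by both the 20 across and the 11 down.
R3C3 = 16 − 7 = 9 completes the 16 down.
R1C2 = 11 − 9 = 2 completes the 11 down.
R3C1 = 20 − 13 = 7 completes the 20 across.
R1C1 = 5 − 2 = 3 completes the 5 across.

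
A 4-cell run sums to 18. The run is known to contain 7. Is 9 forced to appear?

No

Counterexample: {1,2,7,8} sums to 18 under that restriction without using 9.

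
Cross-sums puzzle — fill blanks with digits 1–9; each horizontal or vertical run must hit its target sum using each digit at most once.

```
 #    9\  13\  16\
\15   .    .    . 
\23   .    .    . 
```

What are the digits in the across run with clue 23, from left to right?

6 8 9

23 in 3 cells must be {6,8,9}; 16 in 2 cells must be {7,9}.
The 23 across and the 16 down share only 9, so R2C3 = 9.
R1C3 = 16 − 9 = 7 completes the 16 down.
Nothing is forced directly, so branch on R2C1, whose candidates are 6 or 8. If R2C1 = 8: then R1C1 would have to be in {2,3,5,6} for the 15 across but in {1} for the 9 down — contradiction. So R2C1 = 6.
R1C1 = 9 − 6 = 3 completes the 9 down.
R1C2 = 15 − 10 = 5 completes the 15 across.
R2C2 = 23 − 15 = 8 completes the 23 across.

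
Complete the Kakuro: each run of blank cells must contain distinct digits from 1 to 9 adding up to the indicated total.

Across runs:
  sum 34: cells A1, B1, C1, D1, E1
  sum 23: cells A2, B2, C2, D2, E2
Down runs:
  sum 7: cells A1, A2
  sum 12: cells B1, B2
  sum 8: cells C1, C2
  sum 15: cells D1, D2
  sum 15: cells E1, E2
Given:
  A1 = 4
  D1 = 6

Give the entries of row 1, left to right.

34 in 5 cells must be {4,6,7,8,9}.
Given what's placed, C1 must be 7 to fit the 34 across and 8 down.
A2 = 7 − 4 = 3 completes the 7 down.
C2 = 8 − 7 = 1 completes the 8 down.
D2 = 15 − 6 = 9 completes the 15 down.
Nothing is forced directly, so branch on B2, whose candidates are 4 or 8. If B2 = 8: then B1 would have to be in {8,9} for the 34 across but in {4} for the 12 down — contradiction. So B2 = 4.
B1 = 12 − 4 = 8 completes the 12 down.
E1 = 34 − 25 = 9 completes the 34 across.

4 8 7 6 9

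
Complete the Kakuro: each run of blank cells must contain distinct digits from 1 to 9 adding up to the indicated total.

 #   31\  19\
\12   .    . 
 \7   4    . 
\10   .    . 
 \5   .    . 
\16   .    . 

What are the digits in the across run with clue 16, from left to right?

7 9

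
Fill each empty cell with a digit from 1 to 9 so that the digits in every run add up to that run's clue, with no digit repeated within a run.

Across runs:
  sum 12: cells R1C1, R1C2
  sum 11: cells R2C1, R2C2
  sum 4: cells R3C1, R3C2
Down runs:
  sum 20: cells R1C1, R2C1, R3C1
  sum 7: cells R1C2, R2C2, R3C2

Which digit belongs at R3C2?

1

4 in 2 cells must be {1,3}; 7 in 3 cells must be {1,2,4}.
The 12 across and the 7 down share only 4, so R1C2 = 4.
Given what's placed, R2C2 must be 2 to fit the 11 across and 7 down.
R3C1 = 3: only digit in both the 4-across and 20-down candidate sets.
R3C2 = 4 − 3 = 1 completes the 4 across.
R1C1 = 12 − 4 = 8 completes the 12 across.
R2C1 = 11 − 2 = 9 completes the 11 across.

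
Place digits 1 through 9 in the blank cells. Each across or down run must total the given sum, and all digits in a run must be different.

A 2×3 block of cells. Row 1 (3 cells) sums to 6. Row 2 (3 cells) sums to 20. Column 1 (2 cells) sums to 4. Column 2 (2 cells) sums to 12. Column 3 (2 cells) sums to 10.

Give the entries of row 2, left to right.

6 in 3 cells must be {1,2,3}; 4 in 2 cells must be {1,3}.
The 6 across and the 12 down share only 3, so (1,2) = 3.
The 20 across and the 4 down share only 3, so (2,1) = 3.
(2,2) = 12 − 3 = 9 completes the 12 down.
(2,3) = 20 − 12 = 8 completes the 20 across.
(1,1) = 4 − 3 = 1 completes the 4 down.
(1,3) = 6 − 4 = 2 completes the 6 across.

3 9 8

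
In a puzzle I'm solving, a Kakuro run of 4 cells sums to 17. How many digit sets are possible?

4 distinct digits from 1–9 sum between 10 and 30.

9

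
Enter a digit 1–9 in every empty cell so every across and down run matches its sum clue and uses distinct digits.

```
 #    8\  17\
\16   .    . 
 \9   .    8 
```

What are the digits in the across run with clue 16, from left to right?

16 in 2 cells must be {7,9}; 17 in 2 cells must be {8,9}.
The 16 across and the 8 down share only 7, so R1C1 = 7.
R1C2 = 16 − 7 = 9 completes the 16 across.
R2C1 = 9 − 8 = 1 completes the 9 across.

7 9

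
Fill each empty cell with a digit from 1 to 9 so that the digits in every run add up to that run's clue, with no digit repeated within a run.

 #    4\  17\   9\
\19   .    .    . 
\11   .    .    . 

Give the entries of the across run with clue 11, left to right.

1 8 2

4 in 2 cells must be {1,3}; 17 in 2 cells must be {8,9}.
The 19 across and the 4 down share only 3, so R1C1 = 3.
Given what's placed, R1C2 must be 9 to fit the 19 across and 17 down.
R1C3 = 19 − 12 = 7 completes the 19 across.
R2C1 = 4 − 3 = 1 completes the 4 down.
R2C2 = 17 − 9 = 8 completes the 17 down.
R2C3 = 11 − 9 = 2 completes the 11 across.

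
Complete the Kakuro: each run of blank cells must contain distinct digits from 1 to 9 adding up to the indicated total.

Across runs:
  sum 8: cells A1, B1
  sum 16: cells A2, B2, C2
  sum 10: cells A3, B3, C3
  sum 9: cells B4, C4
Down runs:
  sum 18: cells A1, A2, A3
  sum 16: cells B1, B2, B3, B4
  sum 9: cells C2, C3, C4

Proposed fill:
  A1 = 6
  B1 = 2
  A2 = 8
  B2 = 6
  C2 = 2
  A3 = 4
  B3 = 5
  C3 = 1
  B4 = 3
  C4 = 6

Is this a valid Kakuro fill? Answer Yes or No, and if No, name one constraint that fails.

Yes

Across: 6+2=8; 8+6+2=16; 4+5+1=10; 3+6=9. Down: 6+8+4=18; 2+6+5+3=16; 2+1+6=9. No digit repeats within any run.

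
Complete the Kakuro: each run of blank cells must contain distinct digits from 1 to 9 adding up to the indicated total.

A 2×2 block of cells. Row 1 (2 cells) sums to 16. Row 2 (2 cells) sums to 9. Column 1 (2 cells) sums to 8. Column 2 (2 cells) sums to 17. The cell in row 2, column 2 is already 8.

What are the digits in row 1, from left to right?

7 9

16 in 2 cells must be {7,9}; 17 in 2 cells must be {8,9}.
The 16 across and the 8 down share only 7, so (1,1) = 7.
(1,2) = 16 − 7 = 9 completes the 16 across.
(2,1) = 9 − 8 = 1 completes the 9 across.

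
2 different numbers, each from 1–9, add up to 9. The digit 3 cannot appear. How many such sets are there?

2 distinct digits from 1–9 sum between 3 and 17.
Dropping sets that contain 3.
Enumerating: {1,8}, {2,7}, {4,5}.

3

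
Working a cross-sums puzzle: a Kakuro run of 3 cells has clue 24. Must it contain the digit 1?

No

The only way to make 24 from 3 distinct digits is {7,8,9}, which does not contain 1.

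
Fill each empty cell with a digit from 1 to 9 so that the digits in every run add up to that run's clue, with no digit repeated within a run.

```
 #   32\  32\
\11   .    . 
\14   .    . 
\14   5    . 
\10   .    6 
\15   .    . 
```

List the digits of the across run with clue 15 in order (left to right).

8 7

R3C2 = 14 − 5 = 9 completes the 14 across.
R4C1 = 10 − 6 = 4 completes the 10 across.
Nothing is forced directly, so branch on R5C2, whose candidates are 7 or 8. If R5C2 = 8: that forces R2C2 = 5, after which R5C1 would have to be in {7} for the 15 across but in {6,8,9} for the 32 down — contradiction. So R5C2 = 7.
Given what's placed, R2C2 must be 8 to fit the 14 across and 32 down.
R5C1 = 15 − 7 = 8 completes the 15 across.
R1C2 = 32 − 30 = 2 completes the 32 down.
R2C1 = 14 − 8 = 6 completes the 14 across.
R1C1 = 11 − 2 = 9 completes the 11 across.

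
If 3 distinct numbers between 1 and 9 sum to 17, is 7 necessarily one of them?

No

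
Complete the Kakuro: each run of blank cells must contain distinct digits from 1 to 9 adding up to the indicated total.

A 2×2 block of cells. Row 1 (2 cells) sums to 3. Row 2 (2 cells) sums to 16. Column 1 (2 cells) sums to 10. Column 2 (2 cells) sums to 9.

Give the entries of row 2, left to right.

9, 7

3 in 2 cells must be {1,2}; 16 in 2 cells must be {7,9}.
The 16 across and the 9 down share only 7, so (2,2) = 7.
(1,2) = 9 − 7 = 2 completes the 9 down.
(2,1) = 16 − 7 = 9 completes the 16 across.
(1,1) = 3 − 2 = 1 completes the 3 across.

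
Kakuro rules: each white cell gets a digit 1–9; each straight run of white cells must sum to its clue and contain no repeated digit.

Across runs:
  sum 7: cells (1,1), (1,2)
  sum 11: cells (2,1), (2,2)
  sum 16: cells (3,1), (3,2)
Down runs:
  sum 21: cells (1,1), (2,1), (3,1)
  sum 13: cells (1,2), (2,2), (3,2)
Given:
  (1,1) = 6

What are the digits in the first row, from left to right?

6 1

16 in 2 cells must be {7,9}.
(1,2) = 7 − 6 = 1 completes the 7 across.
(3,1) = 7: the only remaining digit allowed by both the 16 across and the 21 down.
(3,2) = 16 − 7 = 9 completes the 16 across.
(2,1) = 21 − 13 = 8 completes the 21 down.
(2,2) = 11 − 8 = 3 completes the 11 across.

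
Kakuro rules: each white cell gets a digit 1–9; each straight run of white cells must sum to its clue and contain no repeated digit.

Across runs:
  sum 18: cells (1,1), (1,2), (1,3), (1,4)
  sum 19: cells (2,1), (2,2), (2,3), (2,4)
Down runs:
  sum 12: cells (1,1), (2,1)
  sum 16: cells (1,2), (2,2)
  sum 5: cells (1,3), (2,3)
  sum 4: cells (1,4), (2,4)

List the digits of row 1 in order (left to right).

4 9 2 3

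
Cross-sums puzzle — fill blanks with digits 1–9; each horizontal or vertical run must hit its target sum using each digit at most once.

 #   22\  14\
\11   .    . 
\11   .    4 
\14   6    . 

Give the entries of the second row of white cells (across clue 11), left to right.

R2C1 = 11 − 4 = 7 completes the 11 across.
R3C2 = 14 − 6 = 8 completes the 14 across.
R1C1 = 22 − 13 = 9 completes the 22 down.
R1C2 = 11 − 9 = 2 completes the 11 across.

7 4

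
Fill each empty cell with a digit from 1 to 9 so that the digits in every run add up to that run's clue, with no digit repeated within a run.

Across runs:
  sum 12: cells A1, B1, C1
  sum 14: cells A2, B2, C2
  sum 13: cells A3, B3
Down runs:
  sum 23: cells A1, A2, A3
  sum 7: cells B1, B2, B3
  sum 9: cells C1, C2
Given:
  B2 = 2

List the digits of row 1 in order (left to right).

6 1 5

23 in 3 cells must be {6,8,9}; 7 in 3 cells must be {1,2,4}.
Given what's placed, B3 must be 4 to fit the 13 across and 7 down.
B1 = 7 − 6 = 1 completes the 7 down.
A3 = 13 − 4 = 9 completes the 13 across.
Given what's placed, A2 must be 8 to fit the 14 across and 23 down.
C2 = 14 − 10 = 4 completes the 14 across.
A1 = 23 − 17 = 6 completes the 23 down.
C1 = 12 − 7 = 5 completes the 12 across.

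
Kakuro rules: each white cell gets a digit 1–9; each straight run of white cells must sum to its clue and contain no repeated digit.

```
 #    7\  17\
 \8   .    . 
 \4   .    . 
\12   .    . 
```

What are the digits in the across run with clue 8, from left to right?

4 in 2 cells must be {1,3}; 7 in 3 cells must be {1,2,4}.
The 4 across and the 7 down share only 1, so R2C1 = 1.
R2C2 = 4 − 1 = 3 completes the 4 across.
Given what's placed, R3C1 must be 4 to fit the 12 across and 7 down.
R3C2 = 12 − 4 = 8 completes the 12 across.
R1C1 = 7 − 5 = 2 completes the 7 down.
R1C2 = 8 − 2 = 6 completes the 8 across.

2, 6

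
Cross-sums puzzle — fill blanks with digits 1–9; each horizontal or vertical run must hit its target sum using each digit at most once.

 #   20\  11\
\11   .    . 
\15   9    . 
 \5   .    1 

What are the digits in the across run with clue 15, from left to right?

R2C2 = 15 − 9 = 6 completes the 15 across.
R3C1 = 5 − 1 = 4 completes the 5 across.
R1C1 = 20 − 13 = 7 completes the 20 down.
R1C2 = 11 − 7 = 4 completes the 11 across.

9 6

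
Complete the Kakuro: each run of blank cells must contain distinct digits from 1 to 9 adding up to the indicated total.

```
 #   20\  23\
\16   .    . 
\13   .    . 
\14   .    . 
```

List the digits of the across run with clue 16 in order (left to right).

7, 9

16 in 2 cells must be {7,9}; 23 in 3 cells must be {6,8,9}.
The 16 across and the 23 down share only 9, so R1C2 = 9.
R1C1 = 16 − 9 = 7 completes the 16 across.
Nothing is forced directly, so branch on R2C2, whose candidates are 6 or 8. If R2C2 = 6: then R2C1 would have to be in {7} for the 13 across but in {4,5,8,9} for the 20 down — contradiction. So R2C2 = 8.
R2C1 = 13 − 8 = 5 completes the 13 across.
R3C1 = 20 − 12 = 8 completes the 20 down.
R3C2 = 14 − 8 = 6 completes the 14 across.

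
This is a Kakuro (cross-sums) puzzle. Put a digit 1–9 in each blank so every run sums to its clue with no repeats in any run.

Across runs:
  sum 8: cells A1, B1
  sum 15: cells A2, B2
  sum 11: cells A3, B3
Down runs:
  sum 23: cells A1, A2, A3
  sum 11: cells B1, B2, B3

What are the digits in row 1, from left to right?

23 in 3 cells must be {6,8,9}.
The 8 across and the 23 down share only 6, so A1 = 6.
B1 = 8 − 6 = 2 completes the 8 across.
Nothing is forced directly, so branch on A2, whose candidates are 8 or 9. If A2 = 8: then B2 would have to be in {7} for the 15 across but in {1,3,4,5,6,8} for the 11 down — contradiction. So A2 = 9.
B2 = 15 − 9 = 6 completes the 15 across.
A3 = 23 − 15 = 8 completes the 23 down.
B3 = 11 − 8 = 3 completes the 11 across.

6, 2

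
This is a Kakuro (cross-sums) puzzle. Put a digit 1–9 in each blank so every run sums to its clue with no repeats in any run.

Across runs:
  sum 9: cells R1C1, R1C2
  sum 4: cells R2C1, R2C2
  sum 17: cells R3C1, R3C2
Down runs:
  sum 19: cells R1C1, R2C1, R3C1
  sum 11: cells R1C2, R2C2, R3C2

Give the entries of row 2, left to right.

3 1

4 in 2 cells must be {1,3}; 17 in 2 cells must be {8,9}.
The 4 across and the 19 down share only 3, so R2C1 = 3.
R2C2 = 4 − 3 = 1 completes the 4 across.
Given what's placed, R3C1 must be 9 to fit the 17 across and 19 down.
R3C2 = 17 − 9 = 8 completes the 17 across.
R1C1 = 19 − 12 = 7 completes the 19 down.
R1C2 = 9 − 7 = 2 completes the 9 across.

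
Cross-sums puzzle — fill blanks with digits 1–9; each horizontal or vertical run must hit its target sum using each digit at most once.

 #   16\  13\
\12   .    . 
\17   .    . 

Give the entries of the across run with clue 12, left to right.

17 in 2 cells must be {8,9}; 16 in 2 cells must be {7,9}.
The 17 across and the 16 down share only 9, so R2C1 = 9.
R2C2 = 17 − 9 = 8 completes the 17 across.
R1C1 = 16 − 9 = 7 completes the 16 down.
R1C2 = 12 − 7 = 5 completes the 12 across.

7, 5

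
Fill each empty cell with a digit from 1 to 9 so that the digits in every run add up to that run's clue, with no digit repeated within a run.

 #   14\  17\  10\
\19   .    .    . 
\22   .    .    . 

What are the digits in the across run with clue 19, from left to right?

17 in 2 cells must be {8,9}.
Nothing is forced directly, so branch on R1C2, whose candidates are 8 or 9. If R1C2 = 9: that forces R2C2 = 8, R2C3 = 9, after which R1C3 would have to be in {2,3,4,6,7,8} for the 19 across but in {1} for the 10 down — contradiction. So R1C2 = 8.
R2C2 = 17 − 8 = 9 completes the 17 down.
Nothing is forced directly, so branch on R1C1, whose candidates are 5 or 6 or 9. If R1C1 = 5: that forces R1C3 = 6, after which R2C1 would have to be in {5,6,7,8} for the 22 across but in {9} for the 14 down — contradiction. If R1C1 = 6: then R1C3 would have to be in {5} for the 19 across but in {1,2,3,4,6,7,8,9} for the 10 down — contradiction. So R1C1 = 9.
R1C3 = 19 − 17 = 2 completes the 19 across.
R2C1 = 14 − 9 = 5 completes the 14 down.
R2C3 = 22 − 14 = 8 completes the 22 across.

9 8 2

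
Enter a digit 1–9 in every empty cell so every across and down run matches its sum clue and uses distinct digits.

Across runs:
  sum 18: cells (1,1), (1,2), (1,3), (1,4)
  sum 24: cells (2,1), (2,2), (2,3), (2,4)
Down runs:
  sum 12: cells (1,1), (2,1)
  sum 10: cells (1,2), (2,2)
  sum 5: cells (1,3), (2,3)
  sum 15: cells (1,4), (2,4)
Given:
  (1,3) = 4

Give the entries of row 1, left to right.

3 2 4 9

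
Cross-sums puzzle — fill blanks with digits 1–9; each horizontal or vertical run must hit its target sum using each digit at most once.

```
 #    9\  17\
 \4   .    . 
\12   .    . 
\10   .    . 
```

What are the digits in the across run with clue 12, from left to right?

4 in 2 cells must be {1,3}.
Nothing is forced directly, so branch on R2C1, whose candidates are 3 or 4 or 5. If R2C1 = 3: that forces R1C1 = 1, R1C2 = 3, R2C2 = 9, after which R3C1 would have to be in {1,2,3,4,6,7,8,9} for the 10 across but in {5} for the 9 down — contradiction. If R2C1 = 4: that forces R1C1 = 3, R1C2 = 1, after which R2C2 would have to be in {8} for the 12 across but in {7,9} for the 17 down — contradiction. So R2C1 = 5.
R2C2 = 12 − 5 = 7 completes the 12 across.
Given what's placed, R1C2 must be 1 to fit the 4 across and 17 down.
R3C2 = 17 − 8 = 9 completes the 17 down.
R1C1 = 4 − 1 = 3 completes the 4 across.
R3C1 = 10 − 9 = 1 completes the 10 across.

5 7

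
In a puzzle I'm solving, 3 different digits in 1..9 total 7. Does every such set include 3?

No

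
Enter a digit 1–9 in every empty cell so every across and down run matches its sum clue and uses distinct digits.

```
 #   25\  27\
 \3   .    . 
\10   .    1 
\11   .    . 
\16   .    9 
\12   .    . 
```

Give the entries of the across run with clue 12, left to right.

5 7

3 in 2 cells must be {1,2}; 16 in 2 cells must be {7,9}.
Given what's placed, R1C2 must be 2 to fit the 3 across and 27 down.
R2C1 = 10 − 1 = 9 completes the 10 across.
R4C1 = 16 − 9 = 7 completes the 16 across.
R1C1 = 3 − 2 = 1 completes the 3 across.
Nothing is forced directly, so branch on R3C2, whose candidates are 7 or 8. If R3C2 = 7: then R3C1 would have to be in {4} for the 11 across but in {2,3,5,6} for the 25 down — contradiction. So R3C2 = 8.
R3C1 = 11 − 8 = 3 completes the 11 across.
R5C1 = 25 − 20 = 5 completes the 25 down.
R5C2 = 12 − 5 = 7 completes the 12 across.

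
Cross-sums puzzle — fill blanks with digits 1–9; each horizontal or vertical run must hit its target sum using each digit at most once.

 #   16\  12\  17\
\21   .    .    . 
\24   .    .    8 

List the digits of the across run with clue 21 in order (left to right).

7, 5, 9

24 in 3 cells must be {7,8,9}; 16 in 2 cells must be {7,9}; 17 in 2 cells must be {8,9}.
R1C3 = 17 − 8 = 9 completes the 17 down.
R1C1 = 7: the only remaining digit allowed by both the 21 across and the 16 down.
R1C2 = 21 − 16 = 5 completes the 21 across.
R2C1 = 16 − 7 = 9 completes the 16 down.
R2C2 = 24 − 17 = 7 completes the 24 across.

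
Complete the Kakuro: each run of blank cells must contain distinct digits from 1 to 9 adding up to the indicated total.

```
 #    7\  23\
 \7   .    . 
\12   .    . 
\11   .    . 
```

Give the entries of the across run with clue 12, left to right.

7 in 3 cells must be {1,2,4}; 23 in 3 cells must be {6,8,9}.
The 7 across and the 23 down share only 6, so R1C2 = 6.
The 12 across and the 7 down share only 4, so R2C1 = 4.
R2C2 = 12 − 4 = 8 completes the 12 across.
R3C1 = 2: the only remaining digit allowed by both the 11 across and the 7 down.
R3C2 = 11 − 2 = 9 completes the 11 across.
R1C1 = 7 − 6 = 1 completes the 7 across.

4, 8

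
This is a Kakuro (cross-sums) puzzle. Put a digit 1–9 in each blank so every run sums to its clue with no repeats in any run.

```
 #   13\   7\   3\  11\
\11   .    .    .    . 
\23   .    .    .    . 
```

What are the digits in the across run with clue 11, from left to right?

5 3 1 2

11 in 4 cells must be {1,2,3,5}; 3 in 2 cells must be {1,2}.
Only 5 fits R1C1 under both its across sum 11 and down sum 13.
R2C1 = 13 − 5 = 8 completes the 13 down.
Nothing is forced directly, so branch on R1C4, whose candidates are 2 or 3. If R1C4 = 3: then R2C4 would have to be in {1,2,3,4,5,6,7,9} for the 23 across but in {8} for the 11 down — contradiction. So R1C4 = 2.
R1C3 = 1: the only remaining digit allowed by both the 11 across and the 3 down.
R2C3 = 3 − 1 = 2 completes the 3 down.
R2C4 = 11 − 2 = 9 completes the 11 down.
R1C2 = 11 − 8 = 3 completes the 11 across.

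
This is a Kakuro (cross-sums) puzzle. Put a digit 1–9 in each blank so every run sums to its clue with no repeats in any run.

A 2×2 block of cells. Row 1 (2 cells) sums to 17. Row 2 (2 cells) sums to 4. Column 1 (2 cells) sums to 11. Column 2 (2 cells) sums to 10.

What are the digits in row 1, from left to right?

17 in 2 cells must be {8,9}; 4 in 2 cells must be {1,3}.
The 4 across and the 11 down share only 3, so (2,1) = 3.
(2,2) = 4 − 3 = 1 completes the 4 across.
(1,1) = 11 − 3 = 8 completes the 11 down.
(1,2) = 17 − 8 = 9 completes the 17 across.

8, 9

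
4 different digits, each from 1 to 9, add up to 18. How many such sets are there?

4 distinct digits from 1–9 sum between 10 and 30.

11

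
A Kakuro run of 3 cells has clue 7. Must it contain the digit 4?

Yes

The only way to make 7 from 3 distinct digits is {1,2,4}, which contains 4.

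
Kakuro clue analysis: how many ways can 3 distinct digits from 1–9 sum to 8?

3 distinct digits from 1–9 sum between 6 and 24.
Enumerating: {1,2,5}, {1,3,4}.

2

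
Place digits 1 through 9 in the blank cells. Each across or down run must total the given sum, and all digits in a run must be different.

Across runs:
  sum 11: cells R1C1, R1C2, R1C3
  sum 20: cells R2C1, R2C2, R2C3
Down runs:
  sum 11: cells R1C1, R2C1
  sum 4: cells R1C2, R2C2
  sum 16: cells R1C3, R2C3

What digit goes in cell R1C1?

4 in 2 cells must be {1,3}; 16 in 2 cells must be {7,9}.
The 11 across and the 16 down share only 7, so R1C3 = 7.
The 20 across and the 4 down share only 3, so R2C2 = 3.
R2C3 = 16 − 7 = 9 completes the 16 down.
R1C1 = 3: the only remaining digit allowed by both the 11 across and the 11 down.
R1C2 = 11 − 10 = 1 completes the 11 across.
R2C1 = 20 − 12 = 8 completes the 20 across.

3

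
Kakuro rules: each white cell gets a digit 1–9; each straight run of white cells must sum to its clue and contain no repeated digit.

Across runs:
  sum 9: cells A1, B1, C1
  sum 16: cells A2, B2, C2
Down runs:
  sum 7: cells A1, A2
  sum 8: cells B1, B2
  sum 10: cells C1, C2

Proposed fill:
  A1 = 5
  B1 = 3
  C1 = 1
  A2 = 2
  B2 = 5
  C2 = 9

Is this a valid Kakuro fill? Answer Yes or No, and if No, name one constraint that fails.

Across: 5+3+1=9; 2+5+9=16. Down: 5+2=7; 3+5=8; 1+9=10. No digit repeats within any run.

Yes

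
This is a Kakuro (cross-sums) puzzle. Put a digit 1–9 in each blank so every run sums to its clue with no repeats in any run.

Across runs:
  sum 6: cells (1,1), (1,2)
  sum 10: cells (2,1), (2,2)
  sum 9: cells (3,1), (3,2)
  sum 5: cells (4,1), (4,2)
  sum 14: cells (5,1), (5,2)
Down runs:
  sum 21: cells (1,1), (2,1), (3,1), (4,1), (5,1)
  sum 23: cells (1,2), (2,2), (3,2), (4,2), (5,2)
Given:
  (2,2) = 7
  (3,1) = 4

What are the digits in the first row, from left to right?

5 1

(2,1) = 10 − 7 = 3 completes the 10 across.
(3,2) = 9 − 4 = 5 completes the 9 across.
Nothing is forced directly, so branch on (4,1), whose candidates are 1 or 2. If (4,1) = 2: that forces (1,1) = 5, (1,2) = 1, after which (4,2) would have to be in {3} for the 5 across but in {2,4,6,8} for the 23 down — contradiction. So (4,1) = 1.
Given what's placed, (1,1) must be 5 to fit the 6 across and 21 down.
(1,2) = 6 − 5 = 1 completes the 6 across.
(4,2) = 5 − 1 = 4 completes the 5 across.
(5,1) = 21 − 13 = 8 completes the 21 down.
(5,2) = 14 − 8 = 6 completes the 14 across.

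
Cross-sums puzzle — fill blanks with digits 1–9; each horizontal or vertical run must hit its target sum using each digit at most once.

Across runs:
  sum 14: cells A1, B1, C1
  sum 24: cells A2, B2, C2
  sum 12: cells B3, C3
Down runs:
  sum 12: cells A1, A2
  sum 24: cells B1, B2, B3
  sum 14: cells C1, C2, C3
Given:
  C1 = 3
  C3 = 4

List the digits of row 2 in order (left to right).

24 in 3 cells must be {7,8,9}.
C2 = 14 − 7 = 7 completes the 14 down.
B3 = 12 − 4 = 8 completes the 12 across.
Given what's placed, B2 must be 9 to fit the 24 across and 24 down.
B1 = 24 − 17 = 7 completes the 24 down.
A2 = 24 − 16 = 8 completes the 24 across.
A1 = 14 − 10 = 4 completes the 14 across.

8 9 7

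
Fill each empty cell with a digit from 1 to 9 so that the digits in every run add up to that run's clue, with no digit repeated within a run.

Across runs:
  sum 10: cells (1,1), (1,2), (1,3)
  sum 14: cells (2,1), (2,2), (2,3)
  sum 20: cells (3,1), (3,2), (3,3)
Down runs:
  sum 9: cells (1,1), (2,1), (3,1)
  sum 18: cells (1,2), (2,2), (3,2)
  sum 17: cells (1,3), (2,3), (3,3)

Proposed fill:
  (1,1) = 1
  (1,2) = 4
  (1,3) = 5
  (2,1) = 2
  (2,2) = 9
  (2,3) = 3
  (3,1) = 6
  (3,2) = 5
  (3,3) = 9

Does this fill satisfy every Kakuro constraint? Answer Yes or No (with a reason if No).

Across: 1+4+5=10; 2+9+3=14; 6+5+9=20. Down: 1+2+6=9; 4+9+5=18; 5+3+9=17. No digit repeats within any run.

Yes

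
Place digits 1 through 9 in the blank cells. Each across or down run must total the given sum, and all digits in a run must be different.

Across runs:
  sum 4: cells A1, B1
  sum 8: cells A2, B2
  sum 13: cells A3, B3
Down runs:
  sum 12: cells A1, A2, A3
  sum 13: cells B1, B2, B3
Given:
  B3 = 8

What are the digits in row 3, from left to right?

5 8

4 in 2 cells must be {1,3}.
A3 = 13 − 8 = 5 completes the 13 across.
Nothing is forced directly, so branch on A1, whose candidates are 1 or 3. If A1 = 3: that forces B1 = 1, after which A2 would have to be in {1,2,3,5,6,7} for the 8 across but in {4} for the 12 down — contradiction. So A1 = 1.
B1 = 4 − 1 = 3 completes the 4 across.
A2 = 12 − 6 = 6 completes the 12 down.
B2 = 8 − 6 = 2 completes the 8 across.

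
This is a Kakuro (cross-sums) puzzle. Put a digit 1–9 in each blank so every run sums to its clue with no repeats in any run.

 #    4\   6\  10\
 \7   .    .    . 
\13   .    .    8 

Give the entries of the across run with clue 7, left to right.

7 in 3 cells must be {1,2,4}; 4 in 2 cells must be {1,3}.
R1C1 = 1: only digit in both the 7-across and 4-down candidate sets.
R1C3 = 10 − 8 = 2 completes the 10 down.
R2C1 = 4 − 1 = 3 completes the 4 down.
R2C2 = 13 − 11 = 2 completes the 13 across.
R1C2 = 7 − 3 = 4 completes the 7 across.

1 4 2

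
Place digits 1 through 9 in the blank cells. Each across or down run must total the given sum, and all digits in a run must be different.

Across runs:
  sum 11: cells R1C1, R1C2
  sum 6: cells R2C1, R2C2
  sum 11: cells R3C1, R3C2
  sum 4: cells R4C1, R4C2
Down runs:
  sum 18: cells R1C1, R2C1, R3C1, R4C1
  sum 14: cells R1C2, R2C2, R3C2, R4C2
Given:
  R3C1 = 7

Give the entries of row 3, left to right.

7, 4

4 in 2 cells must be {1,3}.
R3C2 = 11 − 7 = 4 completes the 11 across.
Nothing is forced directly, so branch on R4C1, whose candidates are 1 or 3. If R4C1 = 3: that forces R2C1 = 2, after which R2C2 would have to be in {4} for the 6 across but in {1,2,3,5,6,7} for the 14 down — contradiction. So R4C1 = 1.
R4C2 = 4 − 1 = 3 completes the 4 across.
No cell is forced outright now. R2C1 can only be 2 or 4 (the digits allowed by both its 6 across and its 18 down). If R2C1 = 2: that forces R1C1 = 8, after which R1C2 would have to be in {3} for the 11 across but in {1,2,5,6} for the 14 down — contradiction. So R2C1 = 4.
R1C1 = 18 − 12 = 6 completes the 18 down.
R1C2 = 11 − 6 = 5 completes the 11 across.
R2C2 = 6 − 4 = 2 completes the 6 across.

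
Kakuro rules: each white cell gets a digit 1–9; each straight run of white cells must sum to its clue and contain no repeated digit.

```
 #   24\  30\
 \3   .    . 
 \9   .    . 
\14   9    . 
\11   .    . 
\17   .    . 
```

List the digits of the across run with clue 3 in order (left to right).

2 1

3 in 2 cells must be {1,2}; 17 in 2 cells must be {8,9}.
R3C2 = 14 − 9 = 5 completes the 14 across.
Given what's placed, R5C1 must be 8 to fit the 17 across and 24 down.
R5C2 = 17 − 8 = 9 completes the 17 across.
Nothing is forced directly, so branch on R4C1, whose candidates are 2 or 4. If R4C1 = 2: that forces R1C1 = 1, R1C2 = 2, R2C1 = 4, after which R2C2 would have to be in {5} for the 9 across but in {6,8} for the 30 down — contradiction. So R4C1 = 4.
R4C2 = 11 − 4 = 7 completes the 11 across.
Given what's placed, R1C2 must be 1 to fit the 3 across and 30 down.
R2C2 = 30 − 22 = 8 completes the 30 down.
R1C1 = 3 − 1 = 2 completes the 3 across.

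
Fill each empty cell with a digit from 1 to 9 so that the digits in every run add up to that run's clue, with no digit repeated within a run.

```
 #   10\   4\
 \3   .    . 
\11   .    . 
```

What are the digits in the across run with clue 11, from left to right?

3 in 2 cells must be {1,2}; 4 in 2 cells must be {1,3}.
The 3 across and the 4 down share only 1, so R1C2 = 1.
R2C2 = 4 − 1 = 3 completes the 4 down.
R1C1 = 3 − 1 = 2 completes the 3 across.
R2C1 = 11 − 3 = 8 completes the 11 across.

8, 3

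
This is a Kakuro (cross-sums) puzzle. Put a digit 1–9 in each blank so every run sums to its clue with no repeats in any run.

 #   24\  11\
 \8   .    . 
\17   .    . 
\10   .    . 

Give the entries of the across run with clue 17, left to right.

17 in 2 cells must be {8,9}; 24 in 3 cells must be {7,8,9}.
The 8 across and the 24 down share only 7, so R1C1 = 7.
R1C2 = 8 − 7 = 1 completes the 8 across.
Given what's placed, R2C2 must be 8 to fit the 17 across and 11 down.
R3C2 = 11 − 9 = 2 completes the 11 down.
R2C1 = 17 − 8 = 9 completes the 17 across.
R3C1 = 10 − 2 = 8 completes the 10 across.

9 8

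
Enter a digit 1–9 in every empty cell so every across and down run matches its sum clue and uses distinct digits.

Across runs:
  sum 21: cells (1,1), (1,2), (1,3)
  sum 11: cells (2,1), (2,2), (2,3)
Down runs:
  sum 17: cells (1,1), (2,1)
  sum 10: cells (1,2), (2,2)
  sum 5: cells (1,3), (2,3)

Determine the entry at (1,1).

9

17 in 2 cells must be {8,9}.
The 21 across and the 5 down share only 4, so (1,3) = 4.
The 11 across and the 17 down share only 8, so (2,1) = 8.
(2,3) = 5 − 4 = 1 completes the 5 down.
(1,1) = 17 − 8 = 9 completes the 17 down.
(1,2) = 21 − 13 = 8 completes the 21 across.
(2,2) = 11 − 9 = 2 completes the 11 across.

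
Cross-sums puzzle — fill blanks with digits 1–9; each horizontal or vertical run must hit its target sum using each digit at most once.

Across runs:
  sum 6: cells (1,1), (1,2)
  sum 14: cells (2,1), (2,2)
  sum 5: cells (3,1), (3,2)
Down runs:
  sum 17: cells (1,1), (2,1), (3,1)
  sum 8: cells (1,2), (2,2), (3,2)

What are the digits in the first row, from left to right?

5 1

The 14 across and the 8 down share only 5, so (2,2) = 5.
(2,1) = 14 − 5 = 9 completes the 14 across.
Nothing is forced directly, so branch on (1,2), whose candidates are 1 or 2. If (1,2) = 2: then (1,1) would have to be in {4} for the 6 across but in {1,2,3,5,6,7} for the 17 down — contradiction. So (1,2) = 1.
(1,1) = 6 − 1 = 5 completes the 6 across.
(3,1) = 17 − 14 = 3 completes the 17 down.
(3,2) = 5 − 3 = 2 completes the 5 across.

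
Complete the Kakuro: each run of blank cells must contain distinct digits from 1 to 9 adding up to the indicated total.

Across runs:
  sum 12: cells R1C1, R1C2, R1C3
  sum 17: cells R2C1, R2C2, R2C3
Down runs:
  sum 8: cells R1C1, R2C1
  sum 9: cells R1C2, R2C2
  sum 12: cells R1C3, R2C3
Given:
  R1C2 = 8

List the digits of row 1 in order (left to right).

1 8 3

R1C3 = 3: the only remaining digit allowed by both the 12 across and the 12 down.
R2C2 = 9 − 8 = 1 completes the 9 down.
R2C3 = 12 − 3 = 9 completes the 12 down.
R1C1 = 12 − 11 = 1 completes the 12 across.
R2C1 = 17 − 10 = 7 completes the 17 across.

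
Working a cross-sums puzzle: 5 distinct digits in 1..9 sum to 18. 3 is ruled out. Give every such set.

5 distinct digits from 1–9 sum between 15 and 35.
Dropping sets that contain 3.
Only one set works: {1,2,4,5,6}.

{1,2,4,5,6}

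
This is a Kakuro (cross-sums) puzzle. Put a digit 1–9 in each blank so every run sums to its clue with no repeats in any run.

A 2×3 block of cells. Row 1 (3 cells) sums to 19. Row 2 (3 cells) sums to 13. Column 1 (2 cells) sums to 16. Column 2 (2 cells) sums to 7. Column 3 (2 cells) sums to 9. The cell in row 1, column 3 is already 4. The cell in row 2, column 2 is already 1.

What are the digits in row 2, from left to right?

16 in 2 cells must be {7,9}.
(1,2) = 7 − 1 = 6 completes the 7 down.
(2,3) = 9 − 4 = 5 completes the 9 down.
(1,1) = 19 − 10 = 9 completes the 19 across.
(2,1) = 13 − 6 = 7 completes the 13 across.

7 1 5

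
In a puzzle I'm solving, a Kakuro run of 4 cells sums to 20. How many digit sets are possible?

12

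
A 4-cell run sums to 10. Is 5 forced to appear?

No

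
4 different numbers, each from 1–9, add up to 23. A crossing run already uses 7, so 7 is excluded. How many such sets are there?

4 distinct digits from 1–9 sum between 10 and 30.
Dropping sets that contain 7.
Enumerating: {1,5,8,9}, {2,4,8,9}, {3,5,6,9}, {4,5,6,8}.

4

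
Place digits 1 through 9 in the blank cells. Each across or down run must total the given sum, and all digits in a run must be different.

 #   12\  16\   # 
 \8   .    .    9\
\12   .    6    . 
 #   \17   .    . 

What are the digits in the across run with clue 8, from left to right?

17 in 2 cells must be {8,9}.
R3C3 = 8: only digit in both the 17-across and 9-down candidate sets.
R2C3 = 9 − 8 = 1 completes the 9 down.
R3C2 = 17 − 8 = 9 completes the 17 across.
R1C2 = 16 − 15 = 1 completes the 16 down.
R2C1 = 12 − 7 = 5 completes the 12 across.
R1C1 = 8 − 1 = 7 completes the 8 across.

7 1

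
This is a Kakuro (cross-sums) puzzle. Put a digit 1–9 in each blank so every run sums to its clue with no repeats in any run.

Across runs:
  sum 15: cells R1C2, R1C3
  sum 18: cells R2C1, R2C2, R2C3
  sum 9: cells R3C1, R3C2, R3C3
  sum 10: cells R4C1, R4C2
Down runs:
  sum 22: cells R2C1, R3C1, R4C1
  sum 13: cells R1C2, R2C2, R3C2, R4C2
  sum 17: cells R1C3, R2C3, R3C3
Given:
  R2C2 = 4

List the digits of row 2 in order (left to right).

9 4 5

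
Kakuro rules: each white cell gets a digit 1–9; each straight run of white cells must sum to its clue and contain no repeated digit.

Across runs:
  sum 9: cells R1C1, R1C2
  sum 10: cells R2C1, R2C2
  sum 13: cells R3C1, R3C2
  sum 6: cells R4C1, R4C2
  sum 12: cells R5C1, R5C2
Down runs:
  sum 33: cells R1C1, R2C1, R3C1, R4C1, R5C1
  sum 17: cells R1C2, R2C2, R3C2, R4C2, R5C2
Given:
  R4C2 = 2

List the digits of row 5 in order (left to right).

5 7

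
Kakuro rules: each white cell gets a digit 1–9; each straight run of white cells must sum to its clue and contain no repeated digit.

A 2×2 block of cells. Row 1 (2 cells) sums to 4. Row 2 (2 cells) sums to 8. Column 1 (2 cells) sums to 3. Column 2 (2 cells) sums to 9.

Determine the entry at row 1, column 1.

4 in 2 cells must be {1,3}; 3 in 2 cells must be {1,2}.
The 4 across and the 3 down share only 1, so (1,1) = 1.
(1,2) = 4 − 1 = 3 completes the 4 across.
(2,1) = 3 − 1 = 2 completes the 3 down.
(2,2) = 8 − 2 = 6 completes the 8 across.

1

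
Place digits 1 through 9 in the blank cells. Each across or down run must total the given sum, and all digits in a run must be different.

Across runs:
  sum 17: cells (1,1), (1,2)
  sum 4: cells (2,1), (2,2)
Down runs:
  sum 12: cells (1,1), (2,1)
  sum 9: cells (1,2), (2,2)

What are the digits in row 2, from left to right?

3, 1

17 in 2 cells must be {8,9}; 4 in 2 cells must be {1,3}.
The 17 across and the 9 down share only 8, so (1,2) = 8.
The 4 across and the 12 down share only 3, so (2,1) = 3.
(2,2) = 4 − 3 = 1 completes the 4 across.
(1,1) = 17 − 8 = 9 completes the 17 across.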